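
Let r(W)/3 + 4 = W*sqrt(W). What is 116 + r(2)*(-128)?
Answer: 1652 - 768*sqrt(2) ≈ 565.88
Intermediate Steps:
r(W) = -12 + 3*W**(3/2) (r(W) = -12 + 3*(W*sqrt(W)) = -12 + 3*W**(3/2))
116 + r(2)*(-128) = 116 + (-12 + 3*2**(3/2))*(-128) = 116 + (-12 + 3*(2*sqrt(2)))*(-128) = 116 + (-12 + 6*sqrt(2))*(-128) = 116 + (1536 - 768*sqrt(2)) = 1652 - 768*sqrt(2)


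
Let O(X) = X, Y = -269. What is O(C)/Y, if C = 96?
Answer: -96/269 ≈ -0.35688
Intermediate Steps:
O(C)/Y = 96/(-269) = 96*(-1/269) = -96/269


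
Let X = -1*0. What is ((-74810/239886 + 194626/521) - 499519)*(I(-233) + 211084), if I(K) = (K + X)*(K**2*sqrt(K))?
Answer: -6584083394180763296/62490303 + 394555199300261099128*I*sqrt(233)/62490303 ≈ -1.0536e+11 + 9.6377e+13*I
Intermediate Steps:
X = 0
I(K) = K**(7/2) (I(K) = (K + 0)*(K**2*sqrt(K)) = K*K**(5/2) = K**(7/2))
((-74810/239886 + 194626/521) - 499519)*(I(-233) + 211084) = ((-74810/239886 + 194626/521) - 499519)*((-233)**(7/2) + 211084) = ((-74810*1/239886 + 194626*(1/521)) - 499519)*(-12649337*I*sqrt(233) + 211084) = ((-37405/119943 + 194626/521) - 499519)*(211084 - 12649337*I*sqrt(233)) = (23324538313/62490303 - 499519)*(211084 - 12649337*I*sqrt(233)) = -31191769125944*(211084 - 12649337*I*sqrt(233))/62490303 = -6584083394180763296/62490303 + 394555199300261099128*I*sqrt(233)/62490303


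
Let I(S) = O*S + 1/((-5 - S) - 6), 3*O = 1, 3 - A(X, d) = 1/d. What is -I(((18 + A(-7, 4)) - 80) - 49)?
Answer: 168389/4668 ≈ 36.073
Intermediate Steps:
A(X, d) = 3 - 1/d
O = 1/3 (O = (1/3)*1 = 1/3 ≈ 0.33333)
I(S) = 1/(-11 - S) + S/3 (I(S) = S/3 + 1/((-5 - S) - 6) = S/3 + 1/(-11 - S) = 1/(-11 - S) + S/3)
-I(((18 + A(-7, 4)) - 80) - 49) = -(-3 + (((18 + (3 - 1/4)) - 80) - 49)**2 + 11*(((18 + (3 - 1/4)) - 80) - 49))/(3*(11 + (((18 + (3 - 1/4)) - 80) - 49))) = -(-3 + (((18 + 11/4) - 80) - 49)**2 + 11*(((18 + 11/4) - 80) - 49))/(3*(11 + (((18 + 11/4) - 80) - 49))) = -(-3 + ((83/4 - 80) - 49)**2 + 11*((83/4 - 80) - 49))/(3*(11 + ((83/4 - 80) - 49))) = -(-3 + (-237/4 - 49)**2 + 11*(-237/4 - 49))/(3*(11 + (-237/4 - 49))) = -(-3 + (-433/4)**2 + 11*(-433/4))/(3*(11 - 433/4)) = -(-3 + 187489/16 - 4763/4)/(3*(-389/4)) = -(-4)*168389/(3*389*16) = -1*(-168389/4668) = 168389/4668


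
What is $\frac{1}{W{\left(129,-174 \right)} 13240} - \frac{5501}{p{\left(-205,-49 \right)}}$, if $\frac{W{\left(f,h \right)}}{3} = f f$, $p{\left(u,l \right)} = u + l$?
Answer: $\frac{1818026920387}{83944526040} \approx 21.657$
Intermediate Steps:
$p{\left(u,l \right)} = l + u$
$W{\left(f,h \right)} = 3 f^{2}$ ($W{\left(f,h \right)} = 3 f f = 3 f^{2}$)
$\frac{1}{W{\left(129,-174 \right)} 13240} - \frac{5501}{p{\left(-205,-49 \right)}} = \frac{1}{3 \cdot 129^{2} \cdot 13240} - \frac{5501}{-49 - 205} = \frac{1}{3 \cdot 16641} \cdot \frac{1}{13240} - \frac{5501}{-254} = \frac{1}{49923} \cdot \frac{1}{13240} - - \frac{5501}{254} = \frac{1}{49923} \cdot \frac{1}{13240} + \frac{5501}{254} = \frac{1}{660980520} + \frac{5501}{254} = \frac{1818026920387}{83944526040}$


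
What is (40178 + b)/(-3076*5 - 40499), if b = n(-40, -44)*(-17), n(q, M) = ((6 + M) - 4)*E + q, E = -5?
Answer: -37288/55879 ≈ -0.66730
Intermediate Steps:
n(q, M) = -10 + q - 5*M (n(q, M) = ((6 + M) - 4)*(-5) + q = (2 + M)*(-5) + q = (-10 - 5*M) + q = -10 + q - 5*M)
b = -2890 (b = (-10 - 40 - 5*(-44))*(-17) = (-10 - 40 + 220)*(-17) = 170*(-17) = -2890)
(40178 + b)/(-3076*5 - 40499) = (40178 - 2890)/(-3076*5 - 40499) = 37288/(-15380 - 40499) = 37288/(-55879) = 37288*(-1/55879) = -37288/55879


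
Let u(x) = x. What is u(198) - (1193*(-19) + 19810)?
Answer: 3055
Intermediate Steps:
u(198) - (1193*(-19) + 19810) = 198 - (1193*(-19) + 19810) = 198 - (-22667 + 19810) = 198 - 1*(-2857) = 198 + 2857 = 3055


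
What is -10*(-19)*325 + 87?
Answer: 61837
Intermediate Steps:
-10*(-19)*325 + 87 = 190*325 + 87 = 61750 + 87 = 61837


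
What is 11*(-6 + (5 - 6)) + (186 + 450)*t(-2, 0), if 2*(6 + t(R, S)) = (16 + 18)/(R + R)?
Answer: -6596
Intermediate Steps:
t(R, S) = -6 + 17/(2*R) (t(R, S) = -6 + ((16 + 18)/(R + R))/2 = -6 + (34/((2*R)))/2 = -6 + (34*(1/(2*R)))/2 = -6 + (17/R)/2 = -6 + 17/(2*R))
11*(-6 + (5 - 6)) + (186 + 450)*t(-2, 0) = 11*(-6 + (5 - 6)) + (186 + 450)*(-6 + (17/2)/(-2)) = 11*(-6 - 1) + 636*(-6 + (17/2)*(-1/2)) = 11*(-7) + 636*(-6 - 17/4) = -77 + 636*(-41/4) = -77 - 6519 = -6596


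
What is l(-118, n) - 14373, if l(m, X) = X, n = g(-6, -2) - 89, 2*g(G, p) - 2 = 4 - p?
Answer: -14458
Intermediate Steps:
g(G, p) = 3 - p/2 (g(G, p) = 1 + (4 - p)/2 = 1 + (2 - p/2) = 3 - p/2)
n = -85 (n = (3 - ½*(-2)) - 89 = (3 + 1) - 89 = 4 - 89 = -85)
l(-118, n) - 14373 = -85 - 14373 = -14458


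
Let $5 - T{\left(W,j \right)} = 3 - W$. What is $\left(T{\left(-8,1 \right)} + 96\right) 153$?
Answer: $13770$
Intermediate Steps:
$T{\left(W,j \right)} = 2 + W$ ($T{\left(W,j \right)} = 5 - \left(3 - W\right) = 5 + \left(-3 + W\right) = 2 + W$)
$\left(T{\left(-8,1 \right)} + 96\right) 153 = \left(\left(2 - 8\right) + 96\right) 153 = \left(-6 + 96\right) 153 = 90 \cdot 153 = 13770$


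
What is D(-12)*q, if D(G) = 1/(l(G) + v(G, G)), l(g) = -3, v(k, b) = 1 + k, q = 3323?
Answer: -3323/14 ≈ -237.36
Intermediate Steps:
D(G) = 1/(-2 + G) (D(G) = 1/(-3 + (1 + G)) = 1/(-2 + G))
D(-12)*q = 3323/(-2 - 12) = 3323/(-14) = -1/14*3323 = -3323/14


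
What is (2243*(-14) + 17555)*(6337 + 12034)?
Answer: -254383237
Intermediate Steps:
(2243*(-14) + 17555)*(6337 + 12034) = (-31402 + 17555)*18371 = -13847*18371 = -254383237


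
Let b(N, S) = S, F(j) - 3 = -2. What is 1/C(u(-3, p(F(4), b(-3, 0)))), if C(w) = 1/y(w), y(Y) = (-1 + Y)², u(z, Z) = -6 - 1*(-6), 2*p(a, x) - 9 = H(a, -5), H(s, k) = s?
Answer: 1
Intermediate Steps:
F(j) = 1 (F(j) = 3 - 2 = 1)
p(a, x) = 9/2 + a/2
u(z, Z) = 0 (u(z, Z) = -6 + 6 = 0)
C(w) = (-1 + w)⁻² (C(w) = 1/((-1 + w)²) = (-1 + w)⁻²)
1/C(u(-3, p(F(4), b(-3, 0)))) = 1/((-1 + 0)⁻²) = 1/((-1)⁻²) = 1/1 = 1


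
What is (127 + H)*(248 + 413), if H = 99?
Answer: 149386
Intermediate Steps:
(127 + H)*(248 + 413) = (127 + 99)*(248 + 413) = 226*661 = 149386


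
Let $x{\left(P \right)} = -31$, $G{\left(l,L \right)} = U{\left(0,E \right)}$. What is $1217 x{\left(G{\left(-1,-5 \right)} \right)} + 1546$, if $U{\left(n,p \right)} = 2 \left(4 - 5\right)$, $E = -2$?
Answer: $-36181$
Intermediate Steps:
$U{\left(n,p \right)} = -2$ ($U{\left(n,p \right)} = 2 \left(-1\right) = -2$)
$G{\left(l,L \right)} = -2$
$1217 x{\left(G{\left(-1,-5 \right)} \right)} + 1546 = 1217 \left(-31\right) + 1546 = -37727 + 1546 = -36181$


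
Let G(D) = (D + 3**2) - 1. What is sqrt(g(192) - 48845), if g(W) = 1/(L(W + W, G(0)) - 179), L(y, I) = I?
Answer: 4*I*sqrt(9918589)/57 ≈ 221.01*I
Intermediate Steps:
G(D) = 8 + D (G(D) = (D + 9) - 1 = (9 + D) - 1 = 8 + D)
g(W) = -1/171 (g(W) = 1/((8 + 0) - 179) = 1/(8 - 179) = 1/(-171) = -1/171)
sqrt(g(192) - 48845) = sqrt(-1/171 - 48845) = sqrt(-8352496/171) = 4*I*sqrt(9918589)/57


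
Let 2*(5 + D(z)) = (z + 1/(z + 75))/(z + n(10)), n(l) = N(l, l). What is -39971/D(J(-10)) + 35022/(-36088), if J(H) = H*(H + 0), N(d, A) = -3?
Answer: 1883332365197/211321612 ≈ 8912.2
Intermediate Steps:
n(l) = -3
J(H) = H² (J(H) = H*H = H²)
D(z) = -5 + (z + 1/(75 + z))/(2*(-3 + z)) (D(z) = -5 + ((z + 1/(z + 75))/(z - 3))/2 = -5 + ((z + 1/(75 + z))/(-3 + z))/2 = -5 + (z + 1/(75 + z))/(2*(-3 + z)))
-39971/D(J(-10)) + 35022/(-36088) = -39971*2*(-225 + ((-10)²)² + 72*(-10)²)/(2251 - 645*(-10)² - 9*((-10)²)²) + 35022/(-36088) = -39971*2*(-225 + 100² + 72*100)/(2251 - 645*100 - 9*100²) + 35022*(-1/36088) = -39971*2*(-225 + 10000 + 7200)/(2251 - 64500 - 9*10000) - 1347/1388 = -39971*33950/(2251 - 64500 - 90000) - 1347/1388 = -39971/((½)*(1/16975)*(-152249)) - 1347/1388 = -39971/(-152249/33950) - 1347/1388 = -39971*(-33950/152249) - 1347/1388 = 1357015450/152249 - 1347/1388 = 1883332365197/211321612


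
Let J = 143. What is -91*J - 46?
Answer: -13059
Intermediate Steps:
-91*J - 46 = -91*143 - 46 = -13013 - 46 = -13059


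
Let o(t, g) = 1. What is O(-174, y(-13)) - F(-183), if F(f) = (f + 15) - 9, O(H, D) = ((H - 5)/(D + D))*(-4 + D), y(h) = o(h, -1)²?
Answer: 891/2 ≈ 445.50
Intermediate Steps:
y(h) = 1 (y(h) = 1² = 1)
O(H, D) = (-5 + H)*(-4 + D)/(2*D) (O(H, D) = ((-5 + H)/((2*D)))*(-4 + D) = ((-5 + H)*(1/(2*D)))*(-4 + D) = ((-5 + H)/(2*D))*(-4 + D) = (-5 + H)*(-4 + D)/(2*D))
F(f) = 6 + f (F(f) = (15 + f) - 9 = 6 + f)
O(-174, y(-13)) - F(-183) = (½)*(20 - 4*(-174) + 1*(-5 - 174))/1 - (6 - 183) = (½)*1*(20 + 696 + 1*(-179)) - 1*(-177) = (½)*1*(20 + 696 - 179) + 177 = (½)*1*537 + 177 = 537/2 + 177 = 891/2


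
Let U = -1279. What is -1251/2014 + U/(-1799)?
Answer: 325357/3623186 ≈ 0.089799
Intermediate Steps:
-1251/2014 + U/(-1799) = -1251/2014 - 1279/(-1799) = -1251*1/2014 - 1279*(-1/1799) = -1251/2014 + 1279/1799 = 325357/3623186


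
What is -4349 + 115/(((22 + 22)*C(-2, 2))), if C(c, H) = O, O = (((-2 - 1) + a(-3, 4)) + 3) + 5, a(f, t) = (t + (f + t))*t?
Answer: -956757/220 ≈ -4348.9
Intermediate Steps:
a(f, t) = t*(f + 2*t) (a(f, t) = (f + 2*t)*t = t*(f + 2*t))
O = 25 (O = (((-2 - 1) + 4*(-3 + 2*4)) + 3) + 5 = ((-3 + 4*(-3 + 8)) + 3) + 5 = ((-3 + 4*5) + 3) + 5 = ((-3 + 20) + 3) + 5 = (17 + 3) + 5 = 20 + 5 = 25)
C(c, H) = 25
-4349 + 115/(((22 + 22)*C(-2, 2))) = -4349 + 115/(((22 + 22)*25)) = -4349 + 115/((44*25)) = -4349 + 115/1100 = -4349 + 115*(1/1100) = -4349 + 23/220 = -956757/220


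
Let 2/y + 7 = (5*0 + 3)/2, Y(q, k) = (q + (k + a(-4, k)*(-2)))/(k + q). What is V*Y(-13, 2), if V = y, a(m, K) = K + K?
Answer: -76/121 ≈ -0.62810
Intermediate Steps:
a(m, K) = 2*K
Y(q, k) = (q - 3*k)/(k + q) (Y(q, k) = (q + (k + (2*k)*(-2)))/(k + q) = (q + (k - 4*k))/(k + q) = (q - 3*k)/(k + q))
y = -4/11 (y = 2/(-7 + (5*0 + 3)/2) = 2/(-7 + (0 + 3)*(1/2)) = 2/(-7 + 3*(1/2)) = 2/(-7 + 3/2) = 2/(-11/2) = 2*(-2/11) = -4/11 ≈ -0.36364)
V = -4/11 ≈ -0.36364
V*Y(-13, 2) = -4*(-13 - 3*2)/(11*(2 - 13)) = -4*(-13 - 6)/(11*(-11)) = -(-4)*(-19)/121 = -4/11*19/11 = -76/121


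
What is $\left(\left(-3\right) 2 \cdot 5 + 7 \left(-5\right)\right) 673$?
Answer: $-43745$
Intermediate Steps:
$\left(\left(-3\right) 2 \cdot 5 + 7 \left(-5\right)\right) 673 = \left(\left(-6\right) 5 - 35\right) 673 = \left(-30 - 35\right) 673 = \left(-65\right) 673 = -43745$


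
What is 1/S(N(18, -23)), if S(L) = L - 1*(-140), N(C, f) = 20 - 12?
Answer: 1/148 ≈ 0.0067568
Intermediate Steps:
N(C, f) = 8
S(L) = 140 + L (S(L) = L + 140 = 140 + L)
1/S(N(18, -23)) = 1/(140 + 8) = 1/148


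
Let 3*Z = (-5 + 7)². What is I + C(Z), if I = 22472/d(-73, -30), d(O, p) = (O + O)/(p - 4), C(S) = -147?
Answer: 371293/73 ≈ 5086.2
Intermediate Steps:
Z = 4/3 (Z = (-5 + 7)²/3 = (⅓)*2² = (⅓)*4 = 4/3 ≈ 1.3333)
d(O, p) = 2*O/(-4 + p) (d(O, p) = (2*O)/(-4 + p) = 2*O/(-4 + p))
I = 382024/73 (I = 22472/((2*(-73)/(-4 - 30))) = 22472/((2*(-73)/(-34))) = 22472/((2*(-73)*(-1/34))) = 22472/(73/17) = 22472*(17/73) = 382024/73 ≈ 5233.2)
I + C(Z) = 382024/73 - 147 = 371293/73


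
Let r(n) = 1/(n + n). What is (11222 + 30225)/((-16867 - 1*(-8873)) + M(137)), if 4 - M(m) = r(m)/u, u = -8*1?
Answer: -90851824/17514079 ≈ -5.1874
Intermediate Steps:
r(n) = 1/(2*n)
u = -8
M(m) = 4 + 1/(16*m) (M(m) = 4 - 1/(2*m)/(-8) = 4 - 1/(2*m)*(-1)/8 = 4 - (-1)/(16*m) = 4 + 1/(16*m))
(11222 + 30225)/((-16867 - 1*(-8873)) + M(137)) = (11222 + 30225)/((-16867 - 1*(-8873)) + (4 + (1/16)/137)) = 41447/((-16867 + 8873) + (4 + (1/16)*(1/137))) = 41447/(-7994 + (4 + 1/2192)) = 41447/(-7994 + 8769/2192) = 41447/(-17514079/2192) = 41447*(-2192/17514079) = -90851824/17514079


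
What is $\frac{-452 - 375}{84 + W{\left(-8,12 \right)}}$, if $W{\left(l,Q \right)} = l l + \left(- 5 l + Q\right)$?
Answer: $- \frac{827}{200} \approx -4.135$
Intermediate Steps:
$W{\left(l,Q \right)} = Q + l^{2} - 5 l$ ($W{\left(l,Q \right)} = l^{2} + \left(Q - 5 l\right) = Q + l^{2} - 5 l$)
$\frac{-452 - 375}{84 + W{\left(-8,12 \right)}} = \frac{-452 - 375}{84 + \left(12 + \left(-8\right)^{2} - -40\right)} = - \frac{827}{84 + \left(12 + 64 + 40\right)} = - \frac{827}{84 + 116} = - \frac{827}{200}$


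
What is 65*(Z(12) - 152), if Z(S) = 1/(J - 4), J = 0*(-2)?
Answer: -39585/4 ≈ -9896.3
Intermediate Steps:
J = 0
Z(S) = -¼ (Z(S) = 1/(0 - 4) = 1/(-4) = -¼)
65*(Z(12) - 152) = 65*(-¼ - 152) = 65*(-609/4) = -39585/4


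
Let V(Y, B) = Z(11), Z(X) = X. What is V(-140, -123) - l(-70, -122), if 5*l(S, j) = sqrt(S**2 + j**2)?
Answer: 11 - 2*sqrt(4946)/5 ≈ -17.131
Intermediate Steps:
V(Y, B) = 11
l(S, j) = sqrt(S**2 + j**2)/5
V(-140, -123) - l(-70, -122) = 11 - sqrt((-70)**2 + (-122)**2)/5 = 11 - sqrt(4900 + 14884)/5 = 11 - sqrt(19784)/5 = 11 - 2*sqrt(4946)/5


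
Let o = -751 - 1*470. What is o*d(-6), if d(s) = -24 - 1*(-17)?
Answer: 8547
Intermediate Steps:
d(s) = -7 (d(s) = -24 + 17 = -7)
o = -1221 (o = -751 - 470 = -1221)
o*d(-6) = -1221*(-7) = 8547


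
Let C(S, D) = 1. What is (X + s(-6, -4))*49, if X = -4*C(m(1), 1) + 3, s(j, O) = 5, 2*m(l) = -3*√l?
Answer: 196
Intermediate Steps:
m(l) = -3*√l/2 (m(l) = (-3*√l)/2 = -3*√l/2)
X = -1 (X = -4*1 + 3 = -4 + 3 = -1)
(X + s(-6, -4))*49 = (-1 + 5)*49 = 4*49 = 196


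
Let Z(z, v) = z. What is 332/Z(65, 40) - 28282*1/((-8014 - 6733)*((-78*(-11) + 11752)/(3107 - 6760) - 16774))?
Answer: 11540759015563/2259536519760 ≈ 5.1076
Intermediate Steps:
332/Z(65, 40) - 28282*1/((-8014 - 6733)*((-78*(-11) + 11752)/(3107 - 6760) - 16774)) = 332/65 - 28282*1/((-8014 - 6733)*((-78*(-11) + 11752)/(3107 - 6760) - 16774)) = 332*(1/65) - 28282*(-1/(14747*((858 + 11752)/(-3653) - 16774))) = 332/65 - 28282*(-1/(14747*(12610*(-1/3653) - 16774))) = 332/65 - 28282*(-1/(14747*(-970/281 - 16774))) = 332/65 - 28282/((-4714464/281*(-14747))) = 332/65 - 28282/69524200608/281 = 332/65 - 28282*281/69524200608 = 332/65 - 3973621/34762100304 = 11540759015563/2259536519760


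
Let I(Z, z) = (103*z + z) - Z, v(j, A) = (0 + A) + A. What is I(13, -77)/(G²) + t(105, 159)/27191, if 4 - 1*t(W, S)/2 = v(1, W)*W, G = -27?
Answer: -250242079/19822239 ≈ -12.624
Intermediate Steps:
v(j, A) = 2*A (v(j, A) = A + A = 2*A)
t(W, S) = 8 - 4*W² (t(W, S) = 8 - 2*2*W*W = 8 - 4*W²)
I(Z, z) = -Z + 104*z (I(Z, z) = 104*z - Z = -Z + 104*z)
I(13, -77)/(G²) + t(105, 159)/27191 = (-1*13 + 104*(-77))/((-27)²) + (8 - 4*105²)/27191 = (-13 - 8008)/729 + (8 - 4*11025)*(1/27191) = -8021*1/729 + (8 - 44100)*(1/27191) = -8021/729 - 44092*1/27191 = -8021/729 - 44092/27191 = -250242079/19822239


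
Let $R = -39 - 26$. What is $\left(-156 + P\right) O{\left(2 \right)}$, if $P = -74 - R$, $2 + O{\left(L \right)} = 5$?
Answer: $-495$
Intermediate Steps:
$R = -65$
$O{\left(L \right)} = 3$ ($O{\left(L \right)} = -2 + 5 = 3$)
$P = -9$ ($P = -74 - -65 = -74 + 65 = -9$)
$\left(-156 + P\right) O{\left(2 \right)} = \left(-156 - 9\right) 3 = \left(-165\right) 3 = -495$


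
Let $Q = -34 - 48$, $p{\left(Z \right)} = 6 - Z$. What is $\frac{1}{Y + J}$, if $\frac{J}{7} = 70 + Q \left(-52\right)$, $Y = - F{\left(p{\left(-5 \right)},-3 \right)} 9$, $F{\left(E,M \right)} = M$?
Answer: $\frac{1}{30365} \approx 3.2933 \cdot 10^{-5}$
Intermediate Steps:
$Q = -82$
$Y = 27$ ($Y = \left(-1\right) \left(-3\right) 9 = 3 \cdot 9 = 27$)
$J = 30338$ ($J = 7 \left(70 - -4264\right) = 7 \left(70 + 4264\right) = 7 \cdot 4334 = 30338$)
$\frac{1}{Y + J} = \frac{1}{27 + 30338} = \frac{1}{30365}$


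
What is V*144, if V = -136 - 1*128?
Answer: -38016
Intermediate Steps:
V = -264 (V = -136 - 128 = -264)
V*144 = -264*144 = -38016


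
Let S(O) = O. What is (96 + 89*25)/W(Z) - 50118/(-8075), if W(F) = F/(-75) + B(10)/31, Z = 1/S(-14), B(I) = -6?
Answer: -609740351508/50622175 ≈ -12045.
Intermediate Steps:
Z = -1/14 (Z = 1/(-14) = -1/14 ≈ -0.071429)
W(F) = -6/31 - F/75 (W(F) = F/(-75) - 6/31 = F*(-1/75) - 6*1/31 = -F/75 - 6/31 = -6/31 - F/75)
(96 + 89*25)/W(Z) - 50118/(-8075) = (96 + 89*25)/(-6/31 - 1/75*(-1/14)) - 50118/(-8075) = (96 + 2225)/(-6/31 + 1/1050) - 50118*(-1/8075) = 2321/(-6269/32550) + 50118/8075 = 2321*(-32550/6269) + 50118/8075 = -75548550/6269 + 50118/8075 = -609740351508/50622175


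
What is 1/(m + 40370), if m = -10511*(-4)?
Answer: 1/82414 ≈ 1.2134e-5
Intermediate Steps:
m = 42044
1/(m + 40370) = 1/(42044 + 40370) = 1/82414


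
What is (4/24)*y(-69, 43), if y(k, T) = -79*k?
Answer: 1817/2 ≈ 908.50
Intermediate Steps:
(4/24)*y(-69, 43) = (4/24)*(-79*(-69)) = (4*(1/24))*5451 = (⅙)*5451 = 1817/2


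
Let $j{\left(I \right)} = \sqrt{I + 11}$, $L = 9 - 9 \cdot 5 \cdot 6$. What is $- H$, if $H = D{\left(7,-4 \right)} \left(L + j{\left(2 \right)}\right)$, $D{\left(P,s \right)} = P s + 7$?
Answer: $-5481 + 21 \sqrt{13} \approx -5405.3$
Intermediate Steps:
$L = -261$ ($L = 9 - 270 = -261$)
$D{\left(P,s \right)} = 7 + P s$
$j{\left(I \right)} = \sqrt{11 + I}$
$H = 5481 - 21 \sqrt{13}$ ($H = \left(7 + 7 \left(-4\right)\right) \left(-261 + \sqrt{11 + 2}\right) = \left(7 - 28\right) \left(-261 + \sqrt{13}\right) = - 21 \left(-261 + \sqrt{13}\right) = 5481 - 21 \sqrt{13} \approx 5405.3$)
$- H = - (5481 - 21 \sqrt{13}) = -5481 + 21 \sqrt{13}$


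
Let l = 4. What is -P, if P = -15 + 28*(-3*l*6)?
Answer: 2031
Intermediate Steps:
P = -2031 (P = -15 + 28*(-3*4*6) = -15 + 28*(-12*6) = -15 + 28*(-72) = -15 - 2016 = -2031)
-P = -1*(-2031) = 2031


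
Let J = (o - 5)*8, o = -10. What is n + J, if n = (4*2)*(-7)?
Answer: -176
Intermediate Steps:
J = -120 (J = (-10 - 5)*8 = -15*8 = -120)
n = -56 (n = 8*(-7) = -56)
n + J = -56 - 120 = -176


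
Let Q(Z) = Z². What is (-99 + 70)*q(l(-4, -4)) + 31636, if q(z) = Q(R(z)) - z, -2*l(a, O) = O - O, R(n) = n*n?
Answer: 31636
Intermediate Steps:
R(n) = n²
l(a, O) = 0 (l(a, O) = -(O - O)/2 = -½*0 = 0)
q(z) = z⁴ - z (q(z) = (z²)² - z = z⁴ - z)
(-99 + 70)*q(l(-4, -4)) + 31636 = (-99 + 70)*(0⁴ - 1*0) + 31636 = -29*(0 + 0) + 31636 = -29*0 + 31636 = 0 + 31636 = 31636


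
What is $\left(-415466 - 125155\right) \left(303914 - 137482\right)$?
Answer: $-89976634272$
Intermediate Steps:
$\left(-415466 - 125155\right) \left(303914 - 137482\right) = \left(-540621\right) 166432 = -89976634272$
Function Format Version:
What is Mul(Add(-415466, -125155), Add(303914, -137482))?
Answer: -89976634272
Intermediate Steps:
Mul(Add(-415466, -125155), Add(303914, -137482)) = Mul(-540621, 166432) = -89976634272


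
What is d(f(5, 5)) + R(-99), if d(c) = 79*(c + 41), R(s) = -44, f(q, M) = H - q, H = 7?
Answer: 3353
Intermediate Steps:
f(q, M) = 7 - q
d(c) = 3239 + 79*c (d(c) = 79*(41 + c) = 3239 + 79*c)
d(f(5, 5)) + R(-99) = (3239 + 79*(7 - 1*5)) - 44 = (3239 + 79*(7 - 5)) - 44 = (3239 + 79*2) - 44 = (3239 + 158) - 44 = 3397 - 44 = 3353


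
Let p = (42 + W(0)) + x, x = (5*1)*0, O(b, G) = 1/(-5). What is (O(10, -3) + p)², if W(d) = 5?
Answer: 54756/25 ≈ 2190.2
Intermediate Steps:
O(b, G) = -⅕
x = 0 (x = 5*0 = 0)
p = 47 (p = (42 + 5) + 0 = 47 + 0 = 47)
(O(10, -3) + p)² = (-⅕ + 47)² = (234/5)² = 54756/25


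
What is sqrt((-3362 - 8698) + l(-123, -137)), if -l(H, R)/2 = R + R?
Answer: 2*I*sqrt(2878) ≈ 107.29*I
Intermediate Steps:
l(H, R) = -4*R (l(H, R) = -2*(R + R) = -4*R)
sqrt((-3362 - 8698) + l(-123, -137)) = sqrt((-3362 - 8698) - 4*(-137)) = sqrt(-12060 + 548) = sqrt(-11512) = 2*I*sqrt(2878)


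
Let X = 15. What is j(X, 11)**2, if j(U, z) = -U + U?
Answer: 0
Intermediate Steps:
j(U, z) = 0
j(X, 11)**2 = 0**2 = 0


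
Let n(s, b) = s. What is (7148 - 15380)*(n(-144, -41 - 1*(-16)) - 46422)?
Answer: 383331312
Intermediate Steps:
(7148 - 15380)*(n(-144, -41 - 1*(-16)) - 46422) = (7148 - 15380)*(-144 - 46422) = -8232*(-46566) = 383331312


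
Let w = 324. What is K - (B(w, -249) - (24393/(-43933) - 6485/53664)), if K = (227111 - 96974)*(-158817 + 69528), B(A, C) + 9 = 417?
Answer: -27395085902150687969/2357620512 ≈ -1.1620e+10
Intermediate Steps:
B(A, C) = 408 (B(A, C) = -9 + 417 = 408)
K = -11619802593 (K = 130137*(-89289) = -11619802593)
K - (B(w, -249) - (24393/(-43933) - 6485/53664)) = -11619802593 - (408 - (24393/(-43933) - 6485/53664)) = -11619802593 - (408 - (24393*(-1/43933) - 6485*1/53664)) = -11619802593 - (408 - (-24393/43933 - 6485/53664)) = -11619802593 - (408 - 1*(-1593931457/2357620512)) = -11619802593 - (408 + 1593931457/2357620512) = -11619802593 - 1*963503100353/2357620512 = -11619802593 - 963503100353/2357620512 = -27395085902150687969/2357620512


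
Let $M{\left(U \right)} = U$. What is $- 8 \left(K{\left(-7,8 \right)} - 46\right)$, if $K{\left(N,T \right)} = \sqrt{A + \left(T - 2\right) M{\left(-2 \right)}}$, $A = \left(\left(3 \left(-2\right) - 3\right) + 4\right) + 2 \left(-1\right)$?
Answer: $368 - 8 i \sqrt{19} \approx 368.0 - 34.871 i$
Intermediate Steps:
$A = -7$ ($A = \left(\left(-6 - 3\right) + 4\right) - 2 = \left(-9 + 4\right) - 2 = -5 - 2 = -7$)
$K{\left(N,T \right)} = \sqrt{-3 - 2 T}$ ($K{\left(N,T \right)} = \sqrt{-7 + \left(T - 2\right) \left(-2\right)} = \sqrt{-7 + \left(-2 + T\right) \left(-2\right)} = \sqrt{-7 - \left(-4 + 2 T\right)} = \sqrt{-3 - 2 T}$)
$- 8 \left(K{\left(-7,8 \right)} - 46\right) = - 8 \left(\sqrt{-3 - 16} - 46\right) = - 8 \left(\sqrt{-19} - 46\right) = - 8 \left(i \sqrt{19} - 46\right) = - 8 \left(-46 + i \sqrt{19}\right) = 368 - 8 i \sqrt{19}$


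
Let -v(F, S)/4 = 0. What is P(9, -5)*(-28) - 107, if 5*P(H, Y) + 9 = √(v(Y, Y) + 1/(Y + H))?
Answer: -297/5 ≈ -59.400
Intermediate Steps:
v(F, S) = 0 (v(F, S) = -4*0 = 0)
P(H, Y) = -9/5 + √(1/(H + Y))/5 (P(H, Y) = -9/5 + √(0 + 1/(Y + H))/5 = -9/5 + √(0 + 1/(H + Y))/5 = -9/5 + √(1/(H + Y))/5)
P(9, -5)*(-28) - 107 = (-9/5 + √(1/(9 - 5))/5)*(-28) - 107 = (-9/5 + √(1/4)/5)*(-28) - 107 = (-9/5 + √(¼)/5)*(-28) - 107 = (-9/5 + (⅕)*(½))*(-28) - 107 = (-9/5 + ⅒)*(-28) - 107 = -17/10*(-28) - 107 = 238/5 - 107 = -297/5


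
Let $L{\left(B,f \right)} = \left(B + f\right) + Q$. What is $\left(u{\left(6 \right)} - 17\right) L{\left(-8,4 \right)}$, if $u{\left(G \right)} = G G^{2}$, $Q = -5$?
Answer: $-1791$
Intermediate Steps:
$u{\left(G \right)} = G^{3}$
$L{\left(B,f \right)} = -5 + B + f$ ($L{\left(B,f \right)} = \left(B + f\right) - 5 = -5 + B + f$)
$\left(u{\left(6 \right)} - 17\right) L{\left(-8,4 \right)} = \left(6^{3} - 17\right) \left(-5 - 8 + 4\right) = \left(216 - 17\right) \left(-9\right) = 199 \left(-9\right) = -1791$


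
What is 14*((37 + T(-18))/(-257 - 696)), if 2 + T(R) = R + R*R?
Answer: -4774/953 ≈ -5.0094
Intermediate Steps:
T(R) = -2 + R + R² (T(R) = -2 + (R + R*R) = -2 + (R + R²) = -2 + R + R²)
14*((37 + T(-18))/(-257 - 696)) = 14*((37 + (-2 - 18 + (-18)²))/(-257 - 696)) = 14*((37 + (-2 - 18 + 324))/(-953)) = 14*((37 + 304)*(-1/953)) = 14*(341*(-1/953)) = 14*(-341/953) = -4774/953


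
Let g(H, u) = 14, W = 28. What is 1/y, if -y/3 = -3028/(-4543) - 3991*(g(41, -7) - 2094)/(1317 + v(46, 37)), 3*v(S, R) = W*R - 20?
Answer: -22565081/339459555588 ≈ -6.6473e-5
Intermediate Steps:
v(S, R) = -20/3 + 28*R/3 (v(S, R) = (28*R - 20)/3 = (-20 + 28*R)/3 = -20/3 + 28*R/3)
y = -339459555588/22565081 (y = -3*(-3028/(-4543) - 3991*(14 - 2094)/(1317 + (-20/3 + (28/3)*37))) = -3*(-3028*(-1/4543) - 3991*(-2080/(1317 + (-20/3 + 1036/3)))) = -3*(3028/4543 - 3991*(-2080/(1317 + 1016/3))) = -3*(3028/4543 - 3991/((4967/3)*(-1/2080))) = -3*(3028/4543 - 3991/(-4967/6240)) = -3*(3028/4543 - 3991*(-6240/4967)) = -3*(3028/4543 + 24903840/4967) = -3*113153185196/22565081 = -339459555588/22565081 ≈ -15044.)
1/y = 1/(-339459555588/22565081) = -22565081/339459555588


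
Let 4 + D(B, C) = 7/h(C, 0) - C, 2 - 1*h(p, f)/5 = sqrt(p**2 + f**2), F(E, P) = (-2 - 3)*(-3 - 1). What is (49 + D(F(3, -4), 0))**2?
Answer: 208849/100 ≈ 2088.5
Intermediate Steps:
F(E, P) = 20 (F(E, P) = -5*(-4) = 20)
h(p, f) = 10 - 5*sqrt(f**2 + p**2) (h(p, f) = 10 - 5*sqrt(p**2 + f**2) = 10 - 5*sqrt(f**2 + p**2))
D(B, C) = -4 - C + 7/(10 - 5*sqrt(C**2)) (D(B, C) = -4 + (7/(10 - 5*sqrt(0**2 + C**2)) - C) = -4 + (7/(10 - 5*sqrt(0 + C**2)) - C) = -4 + (7/(10 - 5*sqrt(C**2)) - C) = -4 + (-C + 7/(10 - 5*sqrt(C**2))) = -4 - C + 7/(10 - 5*sqrt(C**2)))
(49 + D(F(3, -4), 0))**2 = (49 + (-7/5 + (-4 - 1*0)*(-2 + sqrt(0**2)))/(-2 + sqrt(0**2)))**2 = (49 + (-7/5 + (-4 + 0)*(-2 + sqrt(0)))/(-2 + sqrt(0)))**2 = (49 + (-7/5 - 4*(-2 + 0))/(-2 + 0))**2 = (49 + (-7/5 - 4*(-2))/(-2))**2 = (49 - (-7/5 + 8)/2)**2 = (49 - 1/2*33/5)**2 = (49 - 33/10)**2 = (457/10)**2 = 208849/100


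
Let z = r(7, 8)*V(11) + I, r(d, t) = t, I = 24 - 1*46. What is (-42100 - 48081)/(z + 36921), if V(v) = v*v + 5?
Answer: -90181/37907 ≈ -2.3790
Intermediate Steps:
V(v) = 5 + v² (V(v) = v² + 5 = 5 + v²)
I = -22 (I = 24 - 46 = -22)
z = 986 (z = 8*(5 + 11²) - 22 = 8*(5 + 121) - 22 = 8*126 - 22 = 1008 - 22 = 986)
(-42100 - 48081)/(z + 36921) = (-42100 - 48081)/(986 + 36921) = -90181/37907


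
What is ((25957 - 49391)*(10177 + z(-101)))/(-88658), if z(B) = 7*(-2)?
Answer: 119079871/44329 ≈ 2686.3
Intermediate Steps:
z(B) = -14
((25957 - 49391)*(10177 + z(-101)))/(-88658) = ((25957 - 49391)*(10177 - 14))/(-88658) = -23434*10163*(-1/88658) = -238159742*(-1/88658) = 119079871/44329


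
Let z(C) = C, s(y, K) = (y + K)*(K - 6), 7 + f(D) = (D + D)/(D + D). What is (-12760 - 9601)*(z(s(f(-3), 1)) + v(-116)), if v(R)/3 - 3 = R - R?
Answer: -760274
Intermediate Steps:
f(D) = -6 (f(D) = -7 + (D + D)/(D + D) = -7 + (2*D)/((2*D)) = -7 + (2*D)*(1/(2*D)) = -7 + 1 = -6)
s(y, K) = (-6 + K)*(K + y) (s(y, K) = (K + y)*(-6 + K) = (-6 + K)*(K + y))
v(R) = 9 (v(R) = 9 + 3*(R - R) = 9 + 3*0 = 9 + 0 = 9)
(-12760 - 9601)*(z(s(f(-3), 1)) + v(-116)) = (-12760 - 9601)*((1² - 6*1 - 6*(-6) + 1*(-6)) + 9) = -22361*((1 - 6 + 36 - 6) + 9) = -22361*(25 + 9) = -22361*34 = -760274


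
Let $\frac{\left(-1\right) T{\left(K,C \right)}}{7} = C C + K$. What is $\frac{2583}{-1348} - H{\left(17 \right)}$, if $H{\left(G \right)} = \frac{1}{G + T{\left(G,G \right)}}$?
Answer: $- \frac{5487527}{2864500} \approx -1.9157$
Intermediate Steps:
$T{\left(K,C \right)} = - 7 K - 7 C^{2}$ ($T{\left(K,C \right)} = - 7 \left(C C + K\right) = - 7 \left(C^{2} + K\right) = - 7 \left(K + C^{2}\right) = - 7 K - 7 C^{2}$)
$H{\left(G \right)} = \frac{1}{- 7 G^{2} - 6 G}$ ($H{\left(G \right)} = \frac{1}{G - \left(7 G + 7 G^{2}\right)} = \frac{1}{- 7 G^{2} - 6 G}$)
$\frac{2583}{-1348} - H{\left(17 \right)} = \frac{2583}{-1348} - - \frac{1}{17 \left(6 + 7 \cdot 17\right)} = 2583 \left(- \frac{1}{1348}\right) - \left(-1\right) \frac{1}{17} \frac{1}{6 + 119} = - \frac{2583}{1348} - \left(-1\right) \frac{1}{17} \cdot \frac{1}{125} = - \frac{2583}{1348} - - \frac{1}{2125} = - \frac{2583}{1348} + \frac{1}{2125} = - \frac{5487527}{2864500}$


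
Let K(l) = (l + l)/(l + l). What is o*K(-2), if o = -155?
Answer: -155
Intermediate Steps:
K(l) = 1 (K(l) = (2*l)/((2*l)) = (2*l)*(1/(2*l)) = 1)
o*K(-2) = -155*1 = -155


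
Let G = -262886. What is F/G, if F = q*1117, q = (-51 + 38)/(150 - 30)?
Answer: 1117/2426640 ≈ 0.00046031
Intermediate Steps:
q = -13/120 ≈ -0.10833
F = -14521/120 (F = -13/120*1117 = -14521/120 ≈ -121.01)
F/G = -14521/120/(-262886) = -14521/120*(-1/262886) = 1117/2426640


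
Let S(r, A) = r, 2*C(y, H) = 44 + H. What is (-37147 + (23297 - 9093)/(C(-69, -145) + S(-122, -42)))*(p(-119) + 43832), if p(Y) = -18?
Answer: -562752405122/345 ≈ -1.6312e+9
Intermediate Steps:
C(y, H) = 22 + H/2 (C(y, H) = (44 + H)/2 = 22 + H/2)
(-37147 + (23297 - 9093)/(C(-69, -145) + S(-122, -42)))*(p(-119) + 43832) = (-37147 + (23297 - 9093)/((22 + (½)*(-145)) - 122))*(-18 + 43832) = (-37147 + 14204/((22 - 145/2) - 122))*43814 = (-37147 + 14204/(-101/2 - 122))*43814 = (-37147 + 14204/(-345/2))*43814 = (-37147 + 14204*(-2/345))*43814 = (-37147 - 28408/345)*43814 = -12844123/345*43814 = -562752405122/345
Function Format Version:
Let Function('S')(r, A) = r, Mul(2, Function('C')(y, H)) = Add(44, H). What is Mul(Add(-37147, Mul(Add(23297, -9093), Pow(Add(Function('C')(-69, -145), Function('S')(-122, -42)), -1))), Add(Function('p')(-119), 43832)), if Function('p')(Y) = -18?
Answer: Rational(-562752405122, 345) ≈ -1.6312e+9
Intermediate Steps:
Function('C')(y, H) = Add(22, Mul(Rational(1, 2), H)) (Function('C')(y, H) = Mul(Rational(1, 2), Add(44, H)) = Add(22, Mul(Rational(1, 2), H)))
Mul(Add(-37147, Mul(Add(23297, -9093), Pow(Add(Function('C')(-69, -145), Function('S')(-122, -42)), -1))), Add(Function('p')(-119), 43832)) = Mul(Add(-37147, Mul(Add(23297, -9093), Pow(Add(Add(22, Mul(Rational(1, 2), -145)), -122), -1))), Add(-18, 43832)) = Mul(Add(-37147, Mul(14204, Pow(Add(Add(22, Rational(-145, 2)), -122), -1))), 43814) = Mul(Add(-37147, Mul(14204, Pow(Add(Rational(-101, 2), -122), -1))), 43814) = Mul(Add(-37147, Mul(14204, Pow(Rational(-345, 2), -1))), 43814) = Mul(Add(-37147, Mul(14204, Rational(-2, 345))), 43814) = Mul(Add(-37147, Rational(-28408, 345)), 43814) = Mul(Rational(-12844123, 345), 43814) = Rational(-562752405122, 345)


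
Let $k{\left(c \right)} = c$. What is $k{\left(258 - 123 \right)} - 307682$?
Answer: $-307547$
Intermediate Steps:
$k{\left(258 - 123 \right)} - 307682 = \left(258 - 123\right) - 307682 = 135 - 307682 = -307547$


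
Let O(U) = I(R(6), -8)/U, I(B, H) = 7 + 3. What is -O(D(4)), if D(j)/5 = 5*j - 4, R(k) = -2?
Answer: -⅛ ≈ -0.12500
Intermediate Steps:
I(B, H) = 10
D(j) = -20 + 25*j (D(j) = 5*(5*j - 4) = 5*(-4 + 5*j) = -20 + 25*j)
O(U) = 10/U
-O(D(4)) = -10/(-20 + 25*4) = -10/(-20 + 100) = -10/80 = -1*⅛ = -⅛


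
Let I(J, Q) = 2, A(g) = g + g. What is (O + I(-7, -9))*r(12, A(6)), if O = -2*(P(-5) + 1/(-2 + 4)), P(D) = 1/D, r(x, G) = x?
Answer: 84/5 ≈ 16.800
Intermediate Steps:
A(g) = 2*g
O = -⅗ (O = -2*(1/(-5) + 1/(-2 + 4)) = -2*(-⅕ + 1/2) = -2*(-⅕ + ½) = -2*3/10 = -⅗ ≈ -0.60000)
(O + I(-7, -9))*r(12, A(6)) = (-⅗ + 2)*12 = (7/5)*12 = 84/5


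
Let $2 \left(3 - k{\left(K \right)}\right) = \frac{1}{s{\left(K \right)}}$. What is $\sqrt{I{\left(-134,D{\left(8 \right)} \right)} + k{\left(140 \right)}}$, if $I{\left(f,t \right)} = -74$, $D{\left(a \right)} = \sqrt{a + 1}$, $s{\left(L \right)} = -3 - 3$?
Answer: $\frac{i \sqrt{2553}}{6} \approx 8.4212 i$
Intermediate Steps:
$s{\left(L \right)} = -6$ ($s{\left(L \right)} = -3 - 3 = -6$)
$D{\left(a \right)} = \sqrt{1 + a}$
$k{\left(K \right)} = \frac{37}{12}$ ($k{\left(K \right)} = 3 - \frac{1}{2 \left(-6\right)} = 3 - - \frac{1}{12} = 3 + \frac{1}{12} = \frac{37}{12}$)
$\sqrt{I{\left(-134,D{\left(8 \right)} \right)} + k{\left(140 \right)}} = \sqrt{-74 + \frac{37}{12}} = \sqrt{- \frac{851}{12}} = \frac{i \sqrt{2553}}{6}$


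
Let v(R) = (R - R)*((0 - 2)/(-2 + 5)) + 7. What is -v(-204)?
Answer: -7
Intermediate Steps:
v(R) = 7 (v(R) = 0*(-2/3) + 7 = 0*(-2*⅓) + 7 = 0*(-⅔) + 7 = 0 + 7 = 7)
-v(-204) = -1*7 = -7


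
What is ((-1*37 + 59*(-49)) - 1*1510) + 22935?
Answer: 18497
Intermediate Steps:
((-1*37 + 59*(-49)) - 1*1510) + 22935 = ((-37 - 2891) - 1510) + 22935 = (-2928 - 1510) + 22935 = -4438 + 22935 = 18497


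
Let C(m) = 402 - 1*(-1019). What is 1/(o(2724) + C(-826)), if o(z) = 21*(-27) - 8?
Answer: 1/846 ≈ 0.0011820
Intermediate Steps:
C(m) = 1421 (C(m) = 402 + 1019 = 1421)
o(z) = -575 (o(z) = -567 - 8 = -575)
1/(o(2724) + C(-826)) = 1/(-575 + 1421) = 1/846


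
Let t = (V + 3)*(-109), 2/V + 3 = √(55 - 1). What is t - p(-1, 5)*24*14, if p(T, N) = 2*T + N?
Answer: -20243/15 - 218*√6/15 ≈ -1385.1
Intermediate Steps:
V = 2/(-3 + 3*√6) (V = 2/(-3 + √(55 - 1)) = 2/(-3 + √54) = 2/(-3 + 3*√6) ≈ 0.45993)
p(T, N) = N + 2*T
t = -5123/15 - 218*√6/15 (t = ((2/15 + 2*√6/15) + 3)*(-109) = (47/15 + 2*√6/15)*(-109) = -5123/15 - 218*√6/15 ≈ -377.13)
t - p(-1, 5)*24*14 = (-5123/15 - 218*√6/15) - (5 + 2*(-1))*24*14 = (-5123/15 - 218*√6/15) - (5 - 2)*24*14 = (-5123/15 - 218*√6/15) - 3*24*14 = (-5123/15 - 218*√6/15) - 72*14 = (-5123/15 - 218*√6/15) - 1*1008 = (-5123/15 - 218*√6/15) - 1008 = -20243/15 - 218*√6/15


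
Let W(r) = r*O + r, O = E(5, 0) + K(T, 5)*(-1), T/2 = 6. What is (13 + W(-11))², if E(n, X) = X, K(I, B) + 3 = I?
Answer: 10201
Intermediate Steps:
T = 12 (T = 2*6 = 12)
K(I, B) = -3 + I
O = -9 (O = 0 + (-3 + 12)*(-1) = 0 + 9*(-1) = 0 - 9 = -9)
W(r) = -8*r (W(r) = r*(-9) + r = -9*r + r = -8*r)
(13 + W(-11))² = (13 - 8*(-11))² = (13 + 88)² = 101² = 10201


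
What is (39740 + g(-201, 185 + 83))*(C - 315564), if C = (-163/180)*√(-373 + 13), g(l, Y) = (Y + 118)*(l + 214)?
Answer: -14124013512 - 3647777*I*√10/15 ≈ -1.4124e+10 - 7.6902e+5*I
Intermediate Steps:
g(l, Y) = (118 + Y)*(214 + l)
C = -163*I*√10/30 (C = (-163*1/180)*√(-360) = -163*I*√10/30 ≈ -17.182*I)
(39740 + g(-201, 185 + 83))*(C - 315564) = (39740 + (25252 + 118*(-201) + 214*(185 + 83) + (185 + 83)*(-201)))*(-163*I*√10/30 - 315564) = (39740 + (25252 - 23718 + 214*268 + 268*(-201)))*(-315564 - 163*I*√10/30) = (39740 + (25252 - 23718 + 57352 - 53868))*(-315564 - 163*I*√10/30) = (39740 + 5018)*(-315564 - 163*I*√10/30) = 44758*(-315564 - 163*I*√10/30) = -14124013512 - 3647777*I*√10/15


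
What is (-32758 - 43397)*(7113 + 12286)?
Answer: -1477330845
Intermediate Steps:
(-32758 - 43397)*(7113 + 12286) = -76155*19399 = -1477330845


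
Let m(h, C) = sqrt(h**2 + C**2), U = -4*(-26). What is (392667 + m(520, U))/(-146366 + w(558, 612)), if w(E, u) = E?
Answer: -392667/145808 - sqrt(26)/1402 ≈ -2.6967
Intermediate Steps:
U = 104
m(h, C) = sqrt(C**2 + h**2)
(392667 + m(520, U))/(-146366 + w(558, 612)) = (392667 + sqrt(104**2 + 520**2))/(-146366 + 558) = (392667 + sqrt(10816 + 270400))/(-145808) = (392667 + sqrt(281216))*(-1/145808) = (392667 + 104*sqrt(26))*(-1/145808) = -392667/145808 - sqrt(26)/1402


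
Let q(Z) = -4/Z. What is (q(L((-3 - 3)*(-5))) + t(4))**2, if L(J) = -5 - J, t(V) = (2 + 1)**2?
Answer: 101761/1225 ≈ 83.070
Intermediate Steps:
t(V) = 9 (t(V) = 3**2 = 9)
(q(L((-3 - 3)*(-5))) + t(4))**2 = (-4/(-5 - (-3 - 3)*(-5)) + 9)**2 = (-4/(-5 - (-6)*(-5)) + 9)**2 = (-4/(-5 - 1*30) + 9)**2 = (-4/(-5 - 30) + 9)**2 = (-4/(-35) + 9)**2 = (-4*(-1/35) + 9)**2 = (4/35 + 9)**2 = (319/35)**2 = 101761/1225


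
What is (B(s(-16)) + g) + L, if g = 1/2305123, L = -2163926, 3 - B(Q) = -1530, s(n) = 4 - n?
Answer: -4984581839338/2305123 ≈ -2.1624e+6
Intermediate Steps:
B(Q) = 1533 (B(Q) = 3 - 1*(-1530) = 3 + 1530 = 1533)
g = 1/2305123 ≈ 4.3382e-7
(B(s(-16)) + g) + L = (1533 + 1/2305123) - 2163926 = 3533753560/2305123 - 2163926 = -4984581839338/2305123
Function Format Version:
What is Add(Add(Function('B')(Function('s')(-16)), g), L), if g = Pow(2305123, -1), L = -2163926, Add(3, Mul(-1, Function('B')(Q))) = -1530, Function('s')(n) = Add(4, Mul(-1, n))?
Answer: Rational(-4984581839338, 2305123) ≈ -2.1624e+6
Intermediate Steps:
Function('B')(Q) = 1533 (Function('B')(Q) = Add(3, Mul(-1, -1530)) = Add(3, 1530) = 1533)
g = Rational(1, 2305123) ≈ 4.3382e-7
Add(Add(Function('B')(Function('s')(-16)), g), L) = Add(Add(1533, Rational(1, 2305123)), -2163926) = Add(Rational(3533753560, 2305123), -2163926) = Rational(-4984581839338, 2305123)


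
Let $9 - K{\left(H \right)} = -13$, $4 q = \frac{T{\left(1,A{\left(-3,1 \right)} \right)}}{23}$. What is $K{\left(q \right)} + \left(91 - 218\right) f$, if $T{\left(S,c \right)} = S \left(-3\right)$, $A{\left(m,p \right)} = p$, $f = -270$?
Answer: $34312$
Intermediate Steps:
$T{\left(S,c \right)} = - 3 S$
$q = - \frac{3}{92}$ ($q = \frac{\left(-3\right) 1 \cdot \frac{1}{23}}{4} = \frac{\left(-3\right) \frac{1}{23}}{4} = \frac{1}{4} \left(- \frac{3}{23}\right) = - \frac{3}{92} \approx -0.032609$)
$K{\left(H \right)} = 22$ ($K{\left(H \right)} = 9 - -13 = 9 + 13 = 22$)
$K{\left(q \right)} + \left(91 - 218\right) f = 22 + \left(91 - 218\right) \left(-270\right) = 22 - -34290 = 22 + 34290 = 34312$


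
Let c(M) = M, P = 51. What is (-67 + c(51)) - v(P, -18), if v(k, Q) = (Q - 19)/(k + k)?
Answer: -1595/102 ≈ -15.637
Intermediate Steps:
v(k, Q) = (-19 + Q)/(2*k) (v(k, Q) = (-19 + Q)/((2*k)) = (-19 + Q)*(1/(2*k)) = (-19 + Q)/(2*k))
(-67 + c(51)) - v(P, -18) = (-67 + 51) - (-19 - 18)/(2*51) = -16 - (-37)/(2*51) = -16 - 1*(-37/102) = -16 + 37/102 = -1595/102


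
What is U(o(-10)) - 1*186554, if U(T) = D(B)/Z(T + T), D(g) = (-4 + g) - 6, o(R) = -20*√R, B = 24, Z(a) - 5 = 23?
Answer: -373107/2 ≈ -1.8655e+5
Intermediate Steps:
Z(a) = 28 (Z(a) = 5 + 23 = 28)
D(g) = -10 + g
U(T) = ½ (U(T) = (-10 + 24)/28 = 14*(1/28) = ½)
U(o(-10)) - 1*186554 = ½ - 1*186554 = ½ - 186554 = -373107/2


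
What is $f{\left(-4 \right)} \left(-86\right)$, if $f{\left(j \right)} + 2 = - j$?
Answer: $-172$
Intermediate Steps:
$f{\left(j \right)} = -2 - j$
$f{\left(-4 \right)} \left(-86\right) = \left(-2 - -4\right) \left(-86\right) = \left(-2 + 4\right) \left(-86\right) = 2 \left(-86\right) = -172$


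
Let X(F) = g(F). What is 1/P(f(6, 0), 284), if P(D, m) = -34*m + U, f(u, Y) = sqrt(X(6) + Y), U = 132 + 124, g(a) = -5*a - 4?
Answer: -1/9400 ≈ -0.00010638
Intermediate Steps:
g(a) = -4 - 5*a
X(F) = -4 - 5*F
U = 256
f(u, Y) = sqrt(-34 + Y) (f(u, Y) = sqrt((-4 - 5*6) + Y) = sqrt((-4 - 30) + Y) = sqrt(-34 + Y))
P(D, m) = 256 - 34*m (P(D, m) = -34*m + 256 = 256 - 34*m)
1/P(f(6, 0), 284) = 1/(256 - 34*284) = 1/(256 - 9656) = 1/(-9400) = -1/9400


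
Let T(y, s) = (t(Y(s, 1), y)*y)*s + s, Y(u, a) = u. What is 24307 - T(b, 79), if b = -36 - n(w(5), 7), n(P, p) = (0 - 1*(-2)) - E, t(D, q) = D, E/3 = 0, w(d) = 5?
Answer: 261386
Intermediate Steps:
E = 0 (E = 3*0 = 0)
n(P, p) = 2 (n(P, p) = (0 - 1*(-2)) - 1*0 = (0 + 2) + 0 = 2 + 0 = 2)
b = -38 (b = -36 - 1*2 = -36 - 2 = -38)
T(y, s) = s + y*s² (T(y, s) = (s*y)*s + s = y*s² + s = s + y*s²)
24307 - T(b, 79) = 24307 - 79*(1 + 79*(-38)) = 24307 - 79*(1 - 3002) = 24307 - 79*(-3001) = 24307 - 1*(-237079) = 24307 + 237079 = 261386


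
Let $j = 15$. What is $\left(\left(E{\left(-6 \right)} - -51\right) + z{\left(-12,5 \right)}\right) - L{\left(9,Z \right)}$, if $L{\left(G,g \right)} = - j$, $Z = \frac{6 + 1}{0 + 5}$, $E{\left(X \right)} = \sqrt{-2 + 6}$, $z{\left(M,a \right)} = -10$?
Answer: $58$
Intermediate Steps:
$E{\left(X \right)} = 2$ ($E{\left(X \right)} = \sqrt{4} = 2$)
$Z = \frac{7}{5} \approx 1.4$
$L{\left(G,g \right)} = -15$ ($L{\left(G,g \right)} = \left(-1\right) 15 = -15$)
$\left(\left(E{\left(-6 \right)} - -51\right) + z{\left(-12,5 \right)}\right) - L{\left(9,Z \right)} = \left(\left(2 - -51\right) - 10\right) - -15 = \left(\left(2 + 51\right) - 10\right) + 15 = \left(53 - 10\right) + 15 = 43 + 15 = 58$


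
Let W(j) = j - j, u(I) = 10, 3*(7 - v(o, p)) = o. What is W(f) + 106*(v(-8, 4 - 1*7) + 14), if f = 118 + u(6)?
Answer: 7526/3 ≈ 2508.7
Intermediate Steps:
v(o, p) = 7 - o/3
f = 128 (f = 118 + 10 = 128)
W(j) = 0
W(f) + 106*(v(-8, 4 - 1*7) + 14) = 0 + 106*((7 - ⅓*(-8)) + 14) = 0 + 106*((7 + 8/3) + 14) = 0 + 106*(29/3 + 14) = 0 + 106*(71/3) = 0 + 7526/3 = 7526/3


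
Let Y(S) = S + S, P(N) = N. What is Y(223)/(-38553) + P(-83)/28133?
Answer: -15747217/1084611549 ≈ -0.014519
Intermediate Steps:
Y(S) = 2*S
Y(223)/(-38553) + P(-83)/28133 = (2*223)/(-38553) - 83/28133 = 446*(-1/38553) - 83*1/28133 = -446/38553 - 83/28133 = -15747217/1084611549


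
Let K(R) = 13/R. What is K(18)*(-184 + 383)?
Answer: 2587/18 ≈ 143.72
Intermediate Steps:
K(18)*(-184 + 383) = (13/18)*(-184 + 383) = (13*(1/18))*199 = (13/18)*199 = 2587/18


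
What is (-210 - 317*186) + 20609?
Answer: -38563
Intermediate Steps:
(-210 - 317*186) + 20609 = (-210 - 58962) + 20609 = -59172 + 20609 = -38563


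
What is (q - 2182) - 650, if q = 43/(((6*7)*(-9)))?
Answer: -1070539/378 ≈ -2832.1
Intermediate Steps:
q = -43/378 (q = 43/((42*(-9))) = 43/(-378) = 43*(-1/378) = -43/378 ≈ -0.11376)
(q - 2182) - 650 = (-43/378 - 2182) - 650 = -824839/378 - 650 = -1070539/378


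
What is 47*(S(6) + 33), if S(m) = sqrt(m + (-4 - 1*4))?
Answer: 1551 + 47*I*sqrt(2) ≈ 1551.0 + 66.468*I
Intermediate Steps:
S(m) = sqrt(-8 + m) (S(m) = sqrt(m + (-4 - 4)) = sqrt(m - 8) = sqrt(-8 + m))
47*(S(6) + 33) = 47*(sqrt(-8 + 6) + 33) = 47*(sqrt(-2) + 33) = 47*(I*sqrt(2) + 33) = 47*(33 + I*sqrt(2)) = 1551 + 47*I*sqrt(2)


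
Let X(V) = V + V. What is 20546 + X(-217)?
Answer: 20112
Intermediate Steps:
X(V) = 2*V
20546 + X(-217) = 20546 + 2*(-217) = 20546 - 434 = 20112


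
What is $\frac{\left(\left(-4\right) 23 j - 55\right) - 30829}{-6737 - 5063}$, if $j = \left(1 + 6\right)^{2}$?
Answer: $\frac{4424}{1475} \approx 2.9993$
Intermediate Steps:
$j = 49$ ($j = 7^{2} = 49$)
$\frac{\left(\left(-4\right) 23 j - 55\right) - 30829}{-6737 - 5063} = \frac{\left(\left(-4\right) 23 \cdot 49 - 55\right) - 30829}{-6737 - 5063} = \frac{\left(\left(-92\right) 49 - 55\right) - 30829}{-11800} = \left(\left(-4508 - 55\right) - 30829\right) \left(- \frac{1}{11800}\right) = \left(-4563 - 30829\right) \left(- \frac{1}{11800}\right) = \left(-35392\right) \left(- \frac{1}{11800}\right) = \frac{4424}{1475}$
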